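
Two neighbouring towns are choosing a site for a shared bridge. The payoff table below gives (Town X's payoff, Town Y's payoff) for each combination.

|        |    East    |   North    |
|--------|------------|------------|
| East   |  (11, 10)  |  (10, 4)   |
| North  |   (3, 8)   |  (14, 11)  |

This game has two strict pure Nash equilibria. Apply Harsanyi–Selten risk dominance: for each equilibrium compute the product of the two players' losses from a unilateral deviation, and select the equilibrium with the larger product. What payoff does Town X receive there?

At both East: Town X loses 11 − 3 = 8 by deviating; Town Y loses 10 − 4 = 6. Product = 8·6 = 48.
At both North: Town X loses 14 − 10 = 4 by deviating; Town Y loses 11 − 8 = 3. Product = 4·3 = 12.
48 > 12, so both East is risk-dominant. Town X's payoff there is 11.

11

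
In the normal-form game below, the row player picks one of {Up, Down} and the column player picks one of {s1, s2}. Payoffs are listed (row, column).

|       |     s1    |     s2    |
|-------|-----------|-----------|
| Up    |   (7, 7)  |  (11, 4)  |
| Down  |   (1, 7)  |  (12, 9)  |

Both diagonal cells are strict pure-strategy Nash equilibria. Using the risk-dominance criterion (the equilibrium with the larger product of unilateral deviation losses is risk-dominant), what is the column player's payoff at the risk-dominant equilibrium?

7

At (Up, s1): the row player loses 7 − 1 = 6 by deviating; the column player loses 7 − 4 = 3. Product = 6·3 = 18.
At (Down, s2): the row player loses 12 − 11 = 1 by deviating; the column player loses 9 − 7 = 2. Product = 1·2 = 2.
18 > 2, so (Up, s1) is risk-dominant. The column player's payoff there is 7.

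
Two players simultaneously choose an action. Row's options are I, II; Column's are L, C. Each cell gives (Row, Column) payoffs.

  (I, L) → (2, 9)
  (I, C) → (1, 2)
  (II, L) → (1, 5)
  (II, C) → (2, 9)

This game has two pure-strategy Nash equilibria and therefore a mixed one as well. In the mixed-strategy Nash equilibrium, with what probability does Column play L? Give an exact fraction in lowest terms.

Column's mix q on L must make Row indifferent between I and II.
Row's payoff from I: 2q + 1(1−q). From II: 1q + 2(1−q).
Set equal: 1q = 1(1−q) → q = 1/2.

1/2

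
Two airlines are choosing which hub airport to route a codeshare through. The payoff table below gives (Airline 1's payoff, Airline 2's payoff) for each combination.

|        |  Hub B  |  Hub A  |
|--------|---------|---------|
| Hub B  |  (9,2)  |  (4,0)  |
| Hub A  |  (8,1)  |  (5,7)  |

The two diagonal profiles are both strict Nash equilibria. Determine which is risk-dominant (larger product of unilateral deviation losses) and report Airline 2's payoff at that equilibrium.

At both Hub B: Airline 1 loses 9 − 8 = 1 by deviating; Airline 2 loses 2 − 0 = 2. Product = 1·2 = 2.
At both Hub A: Airline 1 loses 5 − 4 = 1 by deviating; Airline 2 loses 7 − 1 = 6. Product = 1·6 = 6.
6 > 2, so both Hub A is risk-dominant. Airline 2's payoff there is 7.

7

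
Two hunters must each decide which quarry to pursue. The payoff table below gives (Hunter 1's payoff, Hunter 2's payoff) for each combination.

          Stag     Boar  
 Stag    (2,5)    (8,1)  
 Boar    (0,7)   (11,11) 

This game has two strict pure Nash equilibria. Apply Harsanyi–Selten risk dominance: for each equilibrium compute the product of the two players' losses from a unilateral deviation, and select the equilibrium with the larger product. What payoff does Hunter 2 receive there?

11

At both Stag: Hunter 1 loses 2 − 0 = 2 by deviating; Hunter 2 loses 5 − 1 = 4. Product = 2·4 = 8.
At both Boar: Hunter 1 loses 11 − 8 = 3 by deviating; Hunter 2 loses 11 − 7 = 4. Product = 3·4 = 12.
12 > 8, so both Boar is risk-dominant. Hunter 2's payoff there is 11.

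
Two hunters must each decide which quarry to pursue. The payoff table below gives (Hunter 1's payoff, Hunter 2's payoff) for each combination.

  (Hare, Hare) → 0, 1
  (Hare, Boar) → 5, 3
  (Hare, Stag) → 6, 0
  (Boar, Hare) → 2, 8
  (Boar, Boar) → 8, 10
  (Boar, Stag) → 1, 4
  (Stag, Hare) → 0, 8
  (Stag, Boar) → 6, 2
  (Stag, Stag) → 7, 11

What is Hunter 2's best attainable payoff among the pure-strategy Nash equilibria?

Both Boar is a pure NE (Hunter 1: 8 ≥ 6; Hunter 2: 10 ≥ 8). Hunter 2 gets 10.
Both Stag is a pure NE (Hunter 1: 7 ≥ 6; Hunter 2: 11 ≥ 8). Hunter 2 gets 11.
Every other cell has a profitable deviation for at least one player. Highest of {10, 11} is 11.

11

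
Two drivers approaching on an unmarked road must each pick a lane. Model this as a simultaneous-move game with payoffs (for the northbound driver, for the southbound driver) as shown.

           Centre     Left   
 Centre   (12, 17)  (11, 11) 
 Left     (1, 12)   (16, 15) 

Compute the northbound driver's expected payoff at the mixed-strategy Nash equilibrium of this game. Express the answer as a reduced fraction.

The southbound driver mixes with probability q on Centre, chosen so the northbound driver is indifferent: 12q + 11(1−q) = 1q + 16(1−q) gives q = 5/16.
The northbound driver's expected payoff (from either row, since indifferent) is 12·5/16 + 11·11/16 = 181/16.

181/16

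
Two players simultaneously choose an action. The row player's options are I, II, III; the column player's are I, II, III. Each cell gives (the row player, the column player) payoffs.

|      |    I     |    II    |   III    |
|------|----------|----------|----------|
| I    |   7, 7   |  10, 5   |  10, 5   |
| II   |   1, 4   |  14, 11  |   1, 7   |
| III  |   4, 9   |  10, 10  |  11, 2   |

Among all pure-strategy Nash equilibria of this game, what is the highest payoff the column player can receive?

Both I is a pure NE (the row player: 7 ≥ 4; the column player: 7 ≥ 5). The column player gets 7.
Both II is a pure NE (the row player: 14 ≥ 10; the column player: 11 ≥ 7). The column player gets 11.
Every other cell has a profitable deviation for at least one player. Highest of {7, 11} is 11.

11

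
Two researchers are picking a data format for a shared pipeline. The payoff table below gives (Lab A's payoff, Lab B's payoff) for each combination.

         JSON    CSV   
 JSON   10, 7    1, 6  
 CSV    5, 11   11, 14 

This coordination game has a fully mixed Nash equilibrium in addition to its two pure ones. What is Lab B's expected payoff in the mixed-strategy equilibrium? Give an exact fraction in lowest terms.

Lab A mixes with probability p on JSON, chosen so Lab B is indifferent: 7p + 11(1−p) = 6p + 14(1−p) gives p = 3/4.
Lab B's expected payoff is 7·3/4 + 11·1/4 = 8.

8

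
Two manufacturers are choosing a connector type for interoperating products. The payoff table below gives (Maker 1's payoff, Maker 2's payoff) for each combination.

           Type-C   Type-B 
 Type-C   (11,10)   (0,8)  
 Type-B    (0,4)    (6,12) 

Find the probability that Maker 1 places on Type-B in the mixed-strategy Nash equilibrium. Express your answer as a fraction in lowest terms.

1/5

Maker 1's mix p on Type-C must make Maker 2 indifferent between Type-C and Type-B.
Maker 2's payoff from Type-C: 10p + 4(1−p). From Type-B: 8p + 12(1−p).
Set equal: 2p = 8(1−p) → p = 8/10 = 4/5.
Probability on Type-B is 1 − 4/5 = 1/5.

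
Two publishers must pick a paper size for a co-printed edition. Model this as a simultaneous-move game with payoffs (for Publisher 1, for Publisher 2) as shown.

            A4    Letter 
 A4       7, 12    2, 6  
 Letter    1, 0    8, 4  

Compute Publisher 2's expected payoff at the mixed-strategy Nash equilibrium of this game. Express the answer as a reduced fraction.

Publisher 1 mixes with probability p on A4, chosen so Publisher 2 is indifferent: 12p + 0(1−p) = 6p + 4(1−p) gives p = 2/5.
Publisher 2's expected payoff is 12·2/5 + 0·3/5 = 24/5.

24/5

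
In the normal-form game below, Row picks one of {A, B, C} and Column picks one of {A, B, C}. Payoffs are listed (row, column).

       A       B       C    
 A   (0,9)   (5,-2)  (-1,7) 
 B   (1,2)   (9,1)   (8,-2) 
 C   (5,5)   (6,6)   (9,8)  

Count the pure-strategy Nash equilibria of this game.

1

Both C: Row gets 9 (best alternative 8); Column gets 8 (best alternative 6). Neither deviates — NE.
Both B is not a NE: Column would switch to A (2 > 1).
No other cell survives both best-response checks, so there is 1 pure NE.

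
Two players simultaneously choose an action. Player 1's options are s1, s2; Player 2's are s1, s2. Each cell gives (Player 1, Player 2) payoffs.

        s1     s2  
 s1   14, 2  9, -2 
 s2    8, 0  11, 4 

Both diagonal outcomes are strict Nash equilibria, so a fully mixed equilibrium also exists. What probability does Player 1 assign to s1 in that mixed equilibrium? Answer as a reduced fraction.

1/2

Player 1's mix p on s1 must make Player 2 indifferent between s1 and s2.
Player 2's payoff from s1: 2p + 0(1−p). From s2: (-2)p + 4(1−p).
Set equal: 4p = 4(1−p) → p = 4/8 = 1/2.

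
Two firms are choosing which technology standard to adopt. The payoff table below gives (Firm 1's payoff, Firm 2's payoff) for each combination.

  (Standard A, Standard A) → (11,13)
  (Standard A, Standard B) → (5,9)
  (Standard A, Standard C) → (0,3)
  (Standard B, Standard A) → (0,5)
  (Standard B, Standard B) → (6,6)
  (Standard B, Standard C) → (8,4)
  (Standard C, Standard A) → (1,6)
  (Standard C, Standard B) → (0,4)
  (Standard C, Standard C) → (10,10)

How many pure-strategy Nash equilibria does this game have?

3

Both Standard A: Firm 1 gets 11 (best alternative 1); Firm 2 gets 13 (best alternative 9). Neither deviates — NE.
Both Standard B: Firm 1 gets 6 (best alternative 5); Firm 2 gets 6 (best alternative 5). Neither deviates — NE.
Both Standard C: Firm 1 gets 10 (best alternative 8); Firm 2 gets 10 (best alternative 6). Neither deviates — NE.
(Standard C, Standard A) is not a NE: Firm 1 would switch to Standard A (11 > 1).
No other cell survives both best-response checks, so there are 3 pure NE.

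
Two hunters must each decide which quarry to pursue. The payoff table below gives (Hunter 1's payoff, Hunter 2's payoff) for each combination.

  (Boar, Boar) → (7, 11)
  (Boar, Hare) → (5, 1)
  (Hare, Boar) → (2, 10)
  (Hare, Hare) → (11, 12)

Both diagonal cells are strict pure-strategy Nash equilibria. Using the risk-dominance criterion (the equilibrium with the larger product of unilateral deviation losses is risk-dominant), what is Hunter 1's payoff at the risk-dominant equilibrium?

At both Boar: Hunter 1 loses 7 − 2 = 5 by deviating; Hunter 2 loses 11 − 1 = 10. Product = 5·10 = 50.
At both Hare: Hunter 1 loses 11 − 5 = 6 by deviating; Hunter 2 loses 12 − 10 = 2. Product = 6·2 = 12.
50 > 12, so both Boar is risk-dominant. Hunter 1's payoff there is 7.

7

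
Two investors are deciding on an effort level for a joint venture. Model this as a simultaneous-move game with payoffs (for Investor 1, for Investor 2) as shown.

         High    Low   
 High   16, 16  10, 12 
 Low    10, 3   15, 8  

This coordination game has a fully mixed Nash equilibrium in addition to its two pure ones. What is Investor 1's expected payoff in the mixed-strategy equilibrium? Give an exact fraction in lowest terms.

140/11

Investor 2 mixes with probability q on High, chosen so Investor 1 is indifferent: 16q + 10(1−q) = 10q + 15(1−q) gives q = 5/11.
Investor 1's expected payoff (from either row, since indifferent) is 16·5/11 + 10·6/11 = 140/11.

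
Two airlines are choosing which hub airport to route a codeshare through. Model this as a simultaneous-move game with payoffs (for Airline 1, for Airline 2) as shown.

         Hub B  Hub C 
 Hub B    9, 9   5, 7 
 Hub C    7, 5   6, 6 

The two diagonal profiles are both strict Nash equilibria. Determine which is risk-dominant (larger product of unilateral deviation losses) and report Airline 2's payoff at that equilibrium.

9

At both Hub B: Airline 1 loses 9 − 7 = 2 by deviating; Airline 2 loses 9 − 7 = 2. Product = 2·2 = 4.
At both Hub C: Airline 1 loses 6 − 5 = 1 by deviating; Airline 2 loses 6 − 5 = 1. Product = 1·1 = 1.
4 > 1, so both Hub B is risk-dominant. Airline 2's payoff there is 9.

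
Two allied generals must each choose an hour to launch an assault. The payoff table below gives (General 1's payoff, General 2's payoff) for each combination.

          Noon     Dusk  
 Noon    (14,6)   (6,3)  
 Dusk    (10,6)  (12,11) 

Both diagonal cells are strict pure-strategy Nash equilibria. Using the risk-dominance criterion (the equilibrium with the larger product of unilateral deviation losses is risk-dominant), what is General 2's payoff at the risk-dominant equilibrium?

At both Noon: General 1 loses 14 − 10 = 4 by deviating; General 2 loses 6 − 3 = 3. Product = 4·3 = 12.
At both Dusk: General 1 loses 12 − 6 = 6 by deviating; General 2 loses 11 − 6 = 5. Product = 6·5 = 30.
30 > 12, so both Dusk is risk-dominant. General 2's payoff there is 11.

11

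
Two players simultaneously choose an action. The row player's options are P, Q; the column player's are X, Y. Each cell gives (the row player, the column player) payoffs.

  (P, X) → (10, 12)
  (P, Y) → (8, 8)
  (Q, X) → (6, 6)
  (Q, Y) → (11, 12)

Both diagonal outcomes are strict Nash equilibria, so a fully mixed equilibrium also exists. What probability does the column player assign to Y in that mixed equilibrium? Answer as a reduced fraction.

4/7

The column player's mix q on X must make the row player indifferent between P and Q.
The row player's payoff from P: 10q + 8(1−q). From Q: 6q + 11(1−q).
Set equal: 4q = 3(1−q) → q = 3/7.
Probability on Y is 1 − 3/7 = 4/7.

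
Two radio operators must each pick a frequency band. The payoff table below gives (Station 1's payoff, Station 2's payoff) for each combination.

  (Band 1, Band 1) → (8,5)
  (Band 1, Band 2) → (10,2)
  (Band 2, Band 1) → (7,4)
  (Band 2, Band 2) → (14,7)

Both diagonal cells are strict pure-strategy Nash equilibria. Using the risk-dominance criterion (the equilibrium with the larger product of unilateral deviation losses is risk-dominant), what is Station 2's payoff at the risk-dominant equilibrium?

At both Band 1: Station 1 loses 8 − 7 = 1 by deviating; Station 2 loses 5 − 2 = 3. Product = 1·3 = 3.
At both Band 2: Station 1 loses 14 − 10 = 4 by deviating; Station 2 loses 7 − 4 = 3. Product = 4·3 = 12.
12 > 3, so both Band 2 is risk-dominant. Station 2's payoff there is 7.

7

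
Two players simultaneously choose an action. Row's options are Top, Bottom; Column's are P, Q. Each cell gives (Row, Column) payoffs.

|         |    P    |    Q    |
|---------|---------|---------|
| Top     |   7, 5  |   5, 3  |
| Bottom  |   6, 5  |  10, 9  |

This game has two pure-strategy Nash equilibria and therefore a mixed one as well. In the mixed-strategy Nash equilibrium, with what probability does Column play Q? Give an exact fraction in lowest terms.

Column's mix q on P must make Row indifferent between Top and Bottom.
Row's payoff from Top: 7q + 5(1−q). From Bottom: 6q + 10(1−q).
Set equal: 1q = 5(1−q) → q = 5/6.
Probability on Q is 1 − 5/6 = 1/6.

1/6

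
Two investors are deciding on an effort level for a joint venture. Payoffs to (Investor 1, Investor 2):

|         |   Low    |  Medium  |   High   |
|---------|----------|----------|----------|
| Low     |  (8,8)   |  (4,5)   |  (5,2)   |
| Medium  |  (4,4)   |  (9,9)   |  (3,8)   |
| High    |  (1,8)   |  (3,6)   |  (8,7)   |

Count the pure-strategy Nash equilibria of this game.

2

Both Low: Investor 1 gets 8 (best alternative 4); Investor 2 gets 8 (best alternative 5). Neither deviates — NE.
Both Medium: Investor 1 gets 9 (best alternative 4); Investor 2 gets 9 (best alternative 8). Neither deviates — NE.
Both High is not a NE: Investor 2 would switch to Low (8 > 7).
No other cell survives both best-response checks, so there are 2 pure NE.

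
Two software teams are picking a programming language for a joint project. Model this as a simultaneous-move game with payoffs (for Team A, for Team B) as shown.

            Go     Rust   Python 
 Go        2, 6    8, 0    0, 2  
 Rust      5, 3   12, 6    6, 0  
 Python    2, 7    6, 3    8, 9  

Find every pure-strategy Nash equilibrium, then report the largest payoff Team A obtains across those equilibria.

12

Both Rust is a pure NE (Team A: 12 ≥ 8; Team B: 6 ≥ 3). Team A gets 12.
Both Python is a pure NE (Team A: 8 ≥ 6; Team B: 9 ≥ 7). Team A gets 8.
Every other cell has a profitable deviation for at least one player. Highest of {12, 8} is 12.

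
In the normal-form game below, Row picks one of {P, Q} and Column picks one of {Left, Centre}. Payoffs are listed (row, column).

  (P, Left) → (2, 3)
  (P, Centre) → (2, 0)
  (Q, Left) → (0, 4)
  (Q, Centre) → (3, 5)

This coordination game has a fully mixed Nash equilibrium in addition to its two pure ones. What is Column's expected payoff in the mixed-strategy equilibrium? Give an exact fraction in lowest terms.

Row mixes with probability p on P, chosen so Column is indifferent: 3p + 4(1−p) = 0p + 5(1−p) gives p = 1/4.
Column's expected payoff is 3·1/4 + 4·3/4 = 15/4.

15/4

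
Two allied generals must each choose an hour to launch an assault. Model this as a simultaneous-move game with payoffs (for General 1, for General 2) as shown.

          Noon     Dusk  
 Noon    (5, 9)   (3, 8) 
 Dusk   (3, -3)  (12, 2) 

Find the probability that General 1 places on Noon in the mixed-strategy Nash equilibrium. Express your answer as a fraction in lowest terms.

General 1's mix p on Noon must make General 2 indifferent between Noon and Dusk.
General 2's payoff from Noon: 9p + (-3)(1−p). From Dusk: 8p + 2(1−p).
Set equal: 1p = 5(1−p) → p = 5/6.

5/6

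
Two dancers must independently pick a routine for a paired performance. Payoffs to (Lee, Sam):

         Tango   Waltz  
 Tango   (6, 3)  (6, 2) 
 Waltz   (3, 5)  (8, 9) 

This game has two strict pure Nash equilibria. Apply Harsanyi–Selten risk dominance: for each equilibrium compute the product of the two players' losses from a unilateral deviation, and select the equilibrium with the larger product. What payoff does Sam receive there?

At both Tango: Lee loses 6 − 3 = 3 by deviating; Sam loses 3 − 2 = 1. Product = 3·1 = 3.
At both Waltz: Lee loses 8 − 6 = 2 by deviating; Sam loses 9 − 5 = 4. Product = 2·4 = 8.
8 > 3, so both Waltz is risk-dominant. Sam's payoff there is 9.

9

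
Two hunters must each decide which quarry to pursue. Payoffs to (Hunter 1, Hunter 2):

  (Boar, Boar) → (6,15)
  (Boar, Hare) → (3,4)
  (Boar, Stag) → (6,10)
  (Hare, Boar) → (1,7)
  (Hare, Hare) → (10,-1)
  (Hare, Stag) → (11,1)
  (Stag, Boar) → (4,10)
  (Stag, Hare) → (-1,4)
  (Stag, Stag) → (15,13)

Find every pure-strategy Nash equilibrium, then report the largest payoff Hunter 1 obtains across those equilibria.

Both Boar is a pure NE (Hunter 1: 6 ≥ 4; Hunter 2: 15 ≥ 10). Hunter 1 gets 6.
Both Stag is a pure NE (Hunter 1: 15 ≥ 11; Hunter 2: 13 ≥ 10). Hunter 1 gets 15.
Every other cell has a profitable deviation for at least one player. Highest of {6, 15} is 15.

15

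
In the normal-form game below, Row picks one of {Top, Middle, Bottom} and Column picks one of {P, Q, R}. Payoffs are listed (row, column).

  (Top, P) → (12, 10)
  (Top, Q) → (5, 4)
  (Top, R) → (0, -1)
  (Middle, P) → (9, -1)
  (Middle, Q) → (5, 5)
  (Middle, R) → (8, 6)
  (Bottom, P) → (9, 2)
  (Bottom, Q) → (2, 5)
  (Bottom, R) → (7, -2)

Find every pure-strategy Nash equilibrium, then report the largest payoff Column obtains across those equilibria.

(Top, P) is a pure NE (Row: 12 ≥ 9; Column: 10 ≥ 4). Column gets 10.
(Middle, R) is a pure NE (Row: 8 ≥ 7; Column: 6 ≥ 5). Column gets 6.
Every other cell has a profitable deviation for at least one player. Highest of {10, 6} is 10.

10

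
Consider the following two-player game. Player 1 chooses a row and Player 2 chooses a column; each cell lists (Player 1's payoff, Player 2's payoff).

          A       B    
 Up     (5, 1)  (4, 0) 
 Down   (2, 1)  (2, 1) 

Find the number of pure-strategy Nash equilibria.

1

(Up, A): Player 1 gets 5 (best alternative 2); Player 2 gets 1 (best alternative 0). Neither deviates — NE.
(Down, B) is not a NE: Player 1 would switch to Up (4 > 2).
No other cell survives both best-response checks, so there is 1 pure NE.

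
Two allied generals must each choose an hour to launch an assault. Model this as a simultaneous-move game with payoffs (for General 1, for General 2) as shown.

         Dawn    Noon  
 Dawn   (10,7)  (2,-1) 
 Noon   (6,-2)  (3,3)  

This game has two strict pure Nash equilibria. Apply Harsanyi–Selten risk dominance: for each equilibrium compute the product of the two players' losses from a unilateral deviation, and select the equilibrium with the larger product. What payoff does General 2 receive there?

7

At both Dawn: General 1 loses 10 − 6 = 4 by deviating; General 2 loses 7 − (-1) = 8. Product = 4·8 = 32.
At both Noon: General 1 loses 3 − 2 = 1 by deviating; General 2 loses 3 − (-2) = 5. Product = 1·5 = 5.
32 > 5, so both Dawn is risk-dominant. General 2's payoff there is 7.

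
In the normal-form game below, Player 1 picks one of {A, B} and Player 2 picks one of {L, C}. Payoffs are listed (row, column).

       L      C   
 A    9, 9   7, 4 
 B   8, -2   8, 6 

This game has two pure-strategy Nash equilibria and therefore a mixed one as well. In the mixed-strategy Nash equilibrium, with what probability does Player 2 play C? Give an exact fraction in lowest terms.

Player 2's mix q on L must make Player 1 indifferent between A and B.
Player 1's payoff from A: 9q + 7(1−q). From B: 8q + 8(1−q).
Set equal: 1q = 1(1−q) → q = 1/2.
Probability on C is 1 − 1/2 = 1/2.

1/2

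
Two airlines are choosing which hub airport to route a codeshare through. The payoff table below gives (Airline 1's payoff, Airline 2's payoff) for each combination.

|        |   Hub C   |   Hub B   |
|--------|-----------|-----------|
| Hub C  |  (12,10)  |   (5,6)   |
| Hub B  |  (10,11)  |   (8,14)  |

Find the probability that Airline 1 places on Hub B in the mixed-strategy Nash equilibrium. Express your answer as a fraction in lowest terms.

4/7

Airline 1's mix p on Hub C must make Airline 2 indifferent between Hub C and Hub B.
Airline 2's payoff from Hub C: 10p + 11(1−p). From Hub B: 6p + 14(1−p).
Set equal: 4p = 3(1−p) → p = 3/7.
Probability on Hub B is 1 − 3/7 = 4/7.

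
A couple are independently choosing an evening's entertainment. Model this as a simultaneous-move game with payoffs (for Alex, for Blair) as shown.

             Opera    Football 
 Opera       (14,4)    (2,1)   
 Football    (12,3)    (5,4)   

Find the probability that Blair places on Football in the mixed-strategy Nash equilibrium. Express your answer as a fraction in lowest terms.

Blair's mix q on Opera must make Alex indifferent between Opera and Football.
Alex's payoff from Opera: 14q + 2(1−q). From Football: 12q + 5(1−q).
Set equal: 2q = 3(1−q) → q = 3/5.
Probability on Football is 1 − 3/5 = 2/5.

2/5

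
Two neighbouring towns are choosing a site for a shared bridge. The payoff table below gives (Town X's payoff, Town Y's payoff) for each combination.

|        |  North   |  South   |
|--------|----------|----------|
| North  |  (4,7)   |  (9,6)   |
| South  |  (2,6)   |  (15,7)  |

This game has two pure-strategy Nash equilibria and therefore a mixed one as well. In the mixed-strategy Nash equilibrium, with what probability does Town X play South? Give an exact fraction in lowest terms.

Town X's mix p on North must make Town Y indifferent between North and South.
Town Y's payoff from North: 7p + 6(1−p). From South: 6p + 7(1−p).
Set equal: 1p = 1(1−p) → p = 1/2.
Probability on South is 1 − 1/2 = 1/2.

1/2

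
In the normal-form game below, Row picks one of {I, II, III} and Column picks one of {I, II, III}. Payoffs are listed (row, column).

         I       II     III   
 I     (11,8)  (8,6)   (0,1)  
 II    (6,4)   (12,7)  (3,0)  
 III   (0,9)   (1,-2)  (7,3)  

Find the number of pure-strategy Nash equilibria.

Both I: Row gets 11 (best alternative 6); Column gets 8 (best alternative 6). Neither deviates — NE.
Both II: Row gets 12 (best alternative 8); Column gets 7 (best alternative 4). Neither deviates — NE.
Both III is not a NE: Column would switch to I (9 > 3).
No other cell survives both best-response checks, so there are 2 pure NE.

2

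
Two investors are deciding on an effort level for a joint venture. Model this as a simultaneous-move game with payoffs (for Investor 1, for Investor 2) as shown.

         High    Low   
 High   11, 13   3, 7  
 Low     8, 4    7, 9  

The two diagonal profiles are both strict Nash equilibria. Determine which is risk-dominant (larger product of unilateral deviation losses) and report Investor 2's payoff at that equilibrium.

At both High: Investor 1 loses 11 − 8 = 3 by deviating; Investor 2 loses 13 − 7 = 6. Product = 3·6 = 18.
At both Low: Investor 1 loses 7 − 3 = 4 by deviating; Investor 2 loses 9 − 4 = 5. Product = 4·5 = 20.
20 > 18, so both Low is risk-dominant. Investor 2's payoff there is 9.

9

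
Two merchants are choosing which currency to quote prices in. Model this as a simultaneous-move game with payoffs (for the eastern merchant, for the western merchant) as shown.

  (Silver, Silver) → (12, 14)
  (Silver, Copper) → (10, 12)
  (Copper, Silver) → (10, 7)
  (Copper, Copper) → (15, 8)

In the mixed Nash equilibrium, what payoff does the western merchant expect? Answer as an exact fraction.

28/3

The eastern merchant mixes with probability p on Silver, chosen so the western merchant is indifferent: 14p + 7(1−p) = 12p + 8(1−p) gives p = 1/3.
The western merchant's expected payoff is 14·1/3 + 7·2/3 = 28/3.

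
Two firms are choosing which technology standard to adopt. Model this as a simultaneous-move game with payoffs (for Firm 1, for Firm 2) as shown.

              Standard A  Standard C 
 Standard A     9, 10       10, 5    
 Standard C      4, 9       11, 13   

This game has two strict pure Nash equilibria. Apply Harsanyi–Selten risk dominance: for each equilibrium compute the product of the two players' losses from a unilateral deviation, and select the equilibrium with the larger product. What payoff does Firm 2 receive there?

10

At both Standard A: Firm 1 loses 9 − 4 = 5 by deviating; Firm 2 loses 10 − 5 = 5. Product = 5·5 = 25.
At both Standard C: Firm 1 loses 11 − 10 = 1 by deviating; Firm 2 loses 13 − 9 = 4. Product = 1·4 = 4.
25 > 4, so both Standard A is risk-dominant. Firm 2's payoff there is 10.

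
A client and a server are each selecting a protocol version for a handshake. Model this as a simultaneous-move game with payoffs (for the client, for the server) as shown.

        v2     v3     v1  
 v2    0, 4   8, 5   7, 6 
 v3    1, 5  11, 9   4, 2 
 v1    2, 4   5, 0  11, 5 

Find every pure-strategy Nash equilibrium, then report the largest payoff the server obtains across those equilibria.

9

Both v3 is a pure NE (the client: 11 ≥ 8; the server: 9 ≥ 5). The server gets 9.
Both v1 is a pure NE (the client: 11 ≥ 7; the server: 5 ≥ 4). The server gets 5.
Every other cell has a profitable deviation for at least one player. Highest of {9, 5} is 9.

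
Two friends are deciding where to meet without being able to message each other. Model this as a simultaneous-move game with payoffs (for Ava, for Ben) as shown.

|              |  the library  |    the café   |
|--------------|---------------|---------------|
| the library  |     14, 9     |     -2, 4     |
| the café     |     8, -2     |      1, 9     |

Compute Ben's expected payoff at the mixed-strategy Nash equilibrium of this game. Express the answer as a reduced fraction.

89/16

Ava mixes with probability p on the library, chosen so Ben is indifferent: 9p + (-2)(1−p) = 4p + 9(1−p) gives p = 11/16.
Ben's expected payoff is 9·11/16 + (-2)·5/16 = 89/16.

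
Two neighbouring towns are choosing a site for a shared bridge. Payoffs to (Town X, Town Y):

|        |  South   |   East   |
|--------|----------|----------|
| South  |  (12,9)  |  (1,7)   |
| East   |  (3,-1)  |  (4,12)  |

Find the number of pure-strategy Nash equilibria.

2

Both South: Town X gets 12 (best alternative 3); Town Y gets 9 (best alternative 7). Neither deviates — NE.
Both East: Town X gets 4 (best alternative 1); Town Y gets 12 (best alternative -1). Neither deviates — NE.
(South, East) is not a NE: Town X would switch to East (4 > 1).
No other cell survives both best-response checks, so there are 2 pure NE.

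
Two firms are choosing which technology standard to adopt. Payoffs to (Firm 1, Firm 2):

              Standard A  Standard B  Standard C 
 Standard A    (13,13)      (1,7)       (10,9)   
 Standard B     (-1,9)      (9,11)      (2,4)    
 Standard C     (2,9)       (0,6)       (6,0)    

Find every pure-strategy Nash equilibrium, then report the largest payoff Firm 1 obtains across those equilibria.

13

Both Standard A is a pure NE (Firm 1: 13 ≥ 2; Firm 2: 13 ≥ 9). Firm 1 gets 13.
Both Standard B is a pure NE (Firm 1: 9 ≥ 1; Firm 2: 11 ≥ 9). Firm 1 gets 9.
Every other cell has a profitable deviation for at least one player. Highest of {13, 9} is 13.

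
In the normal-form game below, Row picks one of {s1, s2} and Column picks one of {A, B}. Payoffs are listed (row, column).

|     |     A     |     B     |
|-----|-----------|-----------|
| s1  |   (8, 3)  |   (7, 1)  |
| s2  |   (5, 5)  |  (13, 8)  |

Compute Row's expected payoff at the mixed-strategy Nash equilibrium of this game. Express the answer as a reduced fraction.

23/3

Column mixes with probability q on A, chosen so Row is indifferent: 8q + 7(1−q) = 5q + 13(1−q) gives q = 2/3.
Row's expected payoff (from either row, since indifferent) is 8·2/3 + 7·1/3 = 23/3.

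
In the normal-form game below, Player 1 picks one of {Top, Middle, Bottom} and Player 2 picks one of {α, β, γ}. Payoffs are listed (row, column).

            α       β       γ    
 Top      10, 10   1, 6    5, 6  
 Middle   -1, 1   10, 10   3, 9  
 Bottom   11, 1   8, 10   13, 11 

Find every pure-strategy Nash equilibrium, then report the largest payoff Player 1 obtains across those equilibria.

13

(Middle, β) is a pure NE (Player 1: 10 ≥ 8; Player 2: 10 ≥ 9). Player 1 gets 10.
(Bottom, γ) is a pure NE (Player 1: 13 ≥ 5; Player 2: 11 ≥ 10). Player 1 gets 13.
Every other cell has a profitable deviation for at least one player. Highest of {10, 13} is 13.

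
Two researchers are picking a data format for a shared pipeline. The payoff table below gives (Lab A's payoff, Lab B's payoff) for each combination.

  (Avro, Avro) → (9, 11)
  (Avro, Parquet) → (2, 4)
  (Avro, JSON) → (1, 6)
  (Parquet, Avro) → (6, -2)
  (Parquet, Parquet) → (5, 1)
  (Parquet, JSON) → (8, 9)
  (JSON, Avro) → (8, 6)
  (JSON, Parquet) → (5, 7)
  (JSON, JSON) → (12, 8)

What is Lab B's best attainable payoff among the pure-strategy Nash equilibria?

11

Both Avro is a pure NE (Lab A: 9 ≥ 8; Lab B: 11 ≥ 6). Lab B gets 11.
Both JSON is a pure NE (Lab A: 12 ≥ 8; Lab B: 8 ≥ 7). Lab B gets 8.
Every other cell has a profitable deviation for at least one player. Highest of {11, 8} is 11.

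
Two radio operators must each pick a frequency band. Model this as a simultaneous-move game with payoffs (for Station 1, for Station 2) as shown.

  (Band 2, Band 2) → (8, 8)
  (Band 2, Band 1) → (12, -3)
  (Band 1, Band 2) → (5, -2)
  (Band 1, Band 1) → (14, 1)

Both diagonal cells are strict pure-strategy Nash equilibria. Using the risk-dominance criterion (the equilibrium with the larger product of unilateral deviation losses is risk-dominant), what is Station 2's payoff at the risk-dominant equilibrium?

At both Band 2: Station 1 loses 8 − 5 = 3 by deviating; Station 2 loses 8 − (-3) = 11. Product = 3·11 = 33.
At both Band 1: Station 1 loses 14 − 12 = 2 by deviating; Station 2 loses 1 − (-2) = 3. Product = 2·3 = 6.
33 > 6, so both Band 2 is risk-dominant. Station 2's payoff there is 8.

8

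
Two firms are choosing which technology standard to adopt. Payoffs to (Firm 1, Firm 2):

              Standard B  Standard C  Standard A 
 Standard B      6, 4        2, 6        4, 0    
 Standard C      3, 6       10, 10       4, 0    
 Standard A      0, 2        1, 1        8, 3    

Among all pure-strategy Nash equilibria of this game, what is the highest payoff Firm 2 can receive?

10

Both Standard C is a pure NE (Firm 1: 10 ≥ 2; Firm 2: 10 ≥ 6). Firm 2 gets 10.
Both Standard A is a pure NE (Firm 1: 8 ≥ 4; Firm 2: 3 ≥ 2). Firm 2 gets 3.
Every other cell has a profitable deviation for at least one player. Highest of {10, 3} is 10.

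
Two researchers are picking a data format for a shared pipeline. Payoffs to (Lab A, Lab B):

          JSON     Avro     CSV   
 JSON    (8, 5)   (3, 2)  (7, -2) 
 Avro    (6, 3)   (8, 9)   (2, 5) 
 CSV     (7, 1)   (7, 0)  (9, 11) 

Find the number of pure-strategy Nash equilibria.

Both JSON: Lab A gets 8 (best alternative 7); Lab B gets 5 (best alternative 2). Neither deviates — NE.
Both Avro: Lab A gets 8 (best alternative 7); Lab B gets 9 (best alternative 5). Neither deviates — NE.
Both CSV: Lab A gets 9 (best alternative 7); Lab B gets 11 (best alternative 1). Neither deviates — NE.
(Avro, CSV) is not a NE: Lab A would switch to CSV (9 > 2).
No other cell survives both best-response checks, so there are 3 pure NE.

3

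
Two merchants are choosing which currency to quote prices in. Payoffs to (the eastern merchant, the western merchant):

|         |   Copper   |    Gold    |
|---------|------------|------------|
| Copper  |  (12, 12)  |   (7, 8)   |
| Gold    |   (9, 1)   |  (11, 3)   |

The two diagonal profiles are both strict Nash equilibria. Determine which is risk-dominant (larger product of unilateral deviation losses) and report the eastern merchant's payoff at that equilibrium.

At both Copper: the eastern merchant loses 12 − 9 = 3 by deviating; the western merchant loses 12 − 8 = 4. Product = 3·4 = 12.
At both Gold: the eastern merchant loses 11 − 7 = 4 by deviating; the western merchant loses 3 − 1 = 2. Product = 4·2 = 8.
12 > 8, so both Copper is risk-dominant. The eastern merchant's payoff there is 12.

12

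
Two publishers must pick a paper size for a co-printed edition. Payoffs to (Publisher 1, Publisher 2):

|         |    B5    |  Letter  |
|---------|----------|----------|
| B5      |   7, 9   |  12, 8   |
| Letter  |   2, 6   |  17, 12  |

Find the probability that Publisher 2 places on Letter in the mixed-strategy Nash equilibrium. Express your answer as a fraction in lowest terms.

Publisher 2's mix q on B5 must make Publisher 1 indifferent between B5 and Letter.
Publisher 1's payoff from B5: 7q + 12(1−q). From Letter: 2q + 17(1−q).
Set equal: 5q = 5(1−q) → q = 5/10 = 1/2.
Probability on Letter is 1 − 1/2 = 1/2.

1/2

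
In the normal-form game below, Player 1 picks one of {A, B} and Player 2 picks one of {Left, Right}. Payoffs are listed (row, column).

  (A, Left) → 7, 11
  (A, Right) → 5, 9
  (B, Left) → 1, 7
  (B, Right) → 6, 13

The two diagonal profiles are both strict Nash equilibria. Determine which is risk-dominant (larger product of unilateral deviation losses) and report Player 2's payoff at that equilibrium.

At (A, Left): Player 1 loses 7 − 1 = 6 by deviating; Player 2 loses 11 − 9 = 2. Product = 6·2 = 12.
At (B, Right): Player 1 loses 6 − 5 = 1 by deviating; Player 2 loses 13 − 7 = 6. Product = 1·6 = 6.
12 > 6, so (A, Left) is risk-dominant. Player 2's payoff there is 11.

11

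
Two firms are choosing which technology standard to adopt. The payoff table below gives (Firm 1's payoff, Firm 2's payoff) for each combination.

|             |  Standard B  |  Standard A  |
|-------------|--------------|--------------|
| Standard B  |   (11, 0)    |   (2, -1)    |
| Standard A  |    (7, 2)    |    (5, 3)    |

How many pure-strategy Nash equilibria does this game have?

Both Standard B: Firm 1 gets 11 (best alternative 7); Firm 2 gets 0 (best alternative -1). Neither deviates — NE.
Both Standard A: Firm 1 gets 5 (best alternative 2); Firm 2 gets 3 (best alternative 2). Neither deviates — NE.
(Standard B, Standard A) is not a NE: Firm 1 would switch to Standard A (5 > 2).
No other cell survives both best-response checks, so there are 2 pure NE.

2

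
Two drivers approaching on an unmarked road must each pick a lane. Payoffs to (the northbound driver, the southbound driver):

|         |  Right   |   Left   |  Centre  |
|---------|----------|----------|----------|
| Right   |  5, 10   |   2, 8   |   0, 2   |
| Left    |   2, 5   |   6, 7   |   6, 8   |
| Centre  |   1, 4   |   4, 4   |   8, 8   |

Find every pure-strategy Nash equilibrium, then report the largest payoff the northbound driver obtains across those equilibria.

8

Both Right is a pure NE (the northbound driver: 5 ≥ 2; the southbound driver: 10 ≥ 8). The northbound driver gets 5.
Both Centre is a pure NE (the northbound driver: 8 ≥ 6; the southbound driver: 8 ≥ 4). The northbound driver gets 8.
Every other cell has a profitable deviation for at least one player. Highest of {5, 8} is 8.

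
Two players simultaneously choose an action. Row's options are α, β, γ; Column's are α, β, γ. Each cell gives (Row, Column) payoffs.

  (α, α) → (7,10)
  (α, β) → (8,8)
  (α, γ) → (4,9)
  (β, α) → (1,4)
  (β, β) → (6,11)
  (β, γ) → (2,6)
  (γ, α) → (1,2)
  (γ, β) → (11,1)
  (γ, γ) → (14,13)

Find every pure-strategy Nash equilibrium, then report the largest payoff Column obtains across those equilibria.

Both α is a pure NE (Row: 7 ≥ 1; Column: 10 ≥ 9). Column gets 10.
Both γ is a pure NE (Row: 14 ≥ 4; Column: 13 ≥ 2). Column gets 13.
Every other cell has a profitable deviation for at least one player. Highest of {10, 13} is 13.

13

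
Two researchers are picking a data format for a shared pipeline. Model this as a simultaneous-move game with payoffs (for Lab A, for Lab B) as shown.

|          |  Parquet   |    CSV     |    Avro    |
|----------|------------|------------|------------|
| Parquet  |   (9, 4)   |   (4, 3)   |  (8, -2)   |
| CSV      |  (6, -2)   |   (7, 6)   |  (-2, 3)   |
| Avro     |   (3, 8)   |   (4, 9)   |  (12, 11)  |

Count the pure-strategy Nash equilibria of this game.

Both Parquet: Lab A gets 9 (best alternative 6); Lab B gets 4 (best alternative 3). Neither deviates — NE.
Both CSV: Lab A gets 7 (best alternative 4); Lab B gets 6 (best alternative 3). Neither deviates — NE.
Both Avro: Lab A gets 12 (best alternative 8); Lab B gets 11 (best alternative 9). Neither deviates — NE.
(CSV, Avro) is not a NE: Lab A would switch to Avro (12 > -2).
No other cell survives both best-response checks, so there are 3 pure NE.

3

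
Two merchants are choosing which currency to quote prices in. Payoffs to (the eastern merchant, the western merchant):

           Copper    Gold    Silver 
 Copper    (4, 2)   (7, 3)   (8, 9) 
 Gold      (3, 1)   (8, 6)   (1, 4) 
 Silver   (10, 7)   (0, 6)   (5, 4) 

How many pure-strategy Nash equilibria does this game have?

(Copper, Silver): the eastern merchant gets 8 (best alternative 5); the western merchant gets 9 (best alternative 3). Neither deviates — NE.
Both Gold: the eastern merchant gets 8 (best alternative 7); the western merchant gets 6 (best alternative 4). Neither deviates — NE.
(Silver, Copper): the eastern merchant gets 10 (best alternative 4); the western merchant gets 7 (best alternative 6). Neither deviates — NE.
Both Silver is not a NE: the eastern merchant would switch to Copper (8 > 5).
No other cell survives both best-response checks, so there are 3 pure NE.

3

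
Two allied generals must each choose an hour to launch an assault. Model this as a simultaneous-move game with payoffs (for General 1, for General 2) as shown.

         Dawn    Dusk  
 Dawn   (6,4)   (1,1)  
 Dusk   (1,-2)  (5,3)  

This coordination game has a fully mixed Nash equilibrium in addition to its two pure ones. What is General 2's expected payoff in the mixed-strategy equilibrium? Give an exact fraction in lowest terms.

General 1 mixes with probability p on Dawn, chosen so General 2 is indifferent: 4p + (-2)(1−p) = 1p + 3(1−p) gives p = 5/8.
General 2's expected payoff is 4·5/8 + (-2)·3/8 = 7/4.

7/4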